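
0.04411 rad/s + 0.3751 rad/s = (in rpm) 4.003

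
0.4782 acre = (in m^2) 1935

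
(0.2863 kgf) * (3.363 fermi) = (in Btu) 8.949e-18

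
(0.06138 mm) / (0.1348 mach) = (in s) 1.337e-06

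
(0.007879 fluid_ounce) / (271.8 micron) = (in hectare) 8.573e-08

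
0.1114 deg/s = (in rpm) 0.01857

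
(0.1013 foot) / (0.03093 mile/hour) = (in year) 7.081e-08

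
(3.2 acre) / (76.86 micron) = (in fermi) 1.685e+23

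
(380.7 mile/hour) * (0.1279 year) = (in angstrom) 6.864e+18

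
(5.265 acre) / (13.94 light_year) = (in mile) 1.004e-16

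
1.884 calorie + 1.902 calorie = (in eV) 9.887e+19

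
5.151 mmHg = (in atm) 0.006778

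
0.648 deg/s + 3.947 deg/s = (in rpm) 0.7658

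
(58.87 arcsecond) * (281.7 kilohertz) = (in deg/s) 4607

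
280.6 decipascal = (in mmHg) 0.2105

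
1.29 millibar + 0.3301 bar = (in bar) 0.3314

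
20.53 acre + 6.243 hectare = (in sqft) 1.566e+06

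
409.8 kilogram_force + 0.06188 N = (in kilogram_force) 409.8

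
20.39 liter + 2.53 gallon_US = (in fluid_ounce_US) 1013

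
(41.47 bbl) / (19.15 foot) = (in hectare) 0.000113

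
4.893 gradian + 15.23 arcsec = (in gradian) 4.898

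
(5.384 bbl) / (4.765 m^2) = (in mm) 179.6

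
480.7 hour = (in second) 1.731e+06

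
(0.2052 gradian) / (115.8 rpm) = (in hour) 7.383e-08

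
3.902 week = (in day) 27.31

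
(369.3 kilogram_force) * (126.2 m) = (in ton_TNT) 0.0001092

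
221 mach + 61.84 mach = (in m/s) 9.631e+04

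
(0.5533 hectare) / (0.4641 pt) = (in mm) 3.379e+10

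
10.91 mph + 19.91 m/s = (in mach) 0.0728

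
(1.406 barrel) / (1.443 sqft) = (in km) 0.001667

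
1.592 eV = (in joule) 2.551e-19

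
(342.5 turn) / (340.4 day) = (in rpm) 0.0006987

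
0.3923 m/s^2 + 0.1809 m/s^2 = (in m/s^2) 0.5732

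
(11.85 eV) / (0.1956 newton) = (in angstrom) 9.706e-08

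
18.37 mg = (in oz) 0.000648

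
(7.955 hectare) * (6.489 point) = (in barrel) 1145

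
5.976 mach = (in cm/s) 2.035e+05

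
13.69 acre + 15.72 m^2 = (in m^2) 5.542e+04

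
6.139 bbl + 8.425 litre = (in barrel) 6.192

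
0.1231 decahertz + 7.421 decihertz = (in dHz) 19.73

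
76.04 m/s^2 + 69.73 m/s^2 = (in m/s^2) 145.8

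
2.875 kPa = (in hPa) 28.75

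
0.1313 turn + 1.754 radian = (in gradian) 164.2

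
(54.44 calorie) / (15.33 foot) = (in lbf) 10.96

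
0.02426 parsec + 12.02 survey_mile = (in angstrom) 7.486e+24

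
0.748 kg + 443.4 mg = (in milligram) 7.484e+05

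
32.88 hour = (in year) 0.003753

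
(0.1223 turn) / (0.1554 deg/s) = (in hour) 0.0787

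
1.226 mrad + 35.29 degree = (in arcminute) 2122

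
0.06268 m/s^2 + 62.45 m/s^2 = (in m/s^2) 62.51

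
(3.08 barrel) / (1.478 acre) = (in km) 8.187e-08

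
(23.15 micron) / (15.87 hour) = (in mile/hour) 9.064e-10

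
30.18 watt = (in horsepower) 0.04047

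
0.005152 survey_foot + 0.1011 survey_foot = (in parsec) 1.05e-18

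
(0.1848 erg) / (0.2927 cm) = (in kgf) 6.438e-07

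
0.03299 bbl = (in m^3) 0.005245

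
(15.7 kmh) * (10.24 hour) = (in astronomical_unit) 1.075e-06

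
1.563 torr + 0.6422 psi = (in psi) 0.6724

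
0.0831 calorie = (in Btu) 0.0003295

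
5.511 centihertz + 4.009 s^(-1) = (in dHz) 40.64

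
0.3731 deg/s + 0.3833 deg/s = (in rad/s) 0.0132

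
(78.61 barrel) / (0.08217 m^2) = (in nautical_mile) 0.08213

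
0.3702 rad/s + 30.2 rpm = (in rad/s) 3.533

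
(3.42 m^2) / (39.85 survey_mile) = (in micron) 53.33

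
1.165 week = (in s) 7.046e+05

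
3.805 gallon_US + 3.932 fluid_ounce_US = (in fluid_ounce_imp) 511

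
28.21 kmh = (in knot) 15.23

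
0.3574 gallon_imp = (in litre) 1.625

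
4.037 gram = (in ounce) 0.1424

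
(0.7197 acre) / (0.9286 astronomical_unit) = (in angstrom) 209.7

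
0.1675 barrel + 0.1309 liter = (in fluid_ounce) 904.9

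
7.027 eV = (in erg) 1.126e-11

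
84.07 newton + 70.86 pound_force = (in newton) 399.3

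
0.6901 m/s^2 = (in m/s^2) 0.6901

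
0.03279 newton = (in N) 0.03279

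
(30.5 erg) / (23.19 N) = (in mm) 0.0001315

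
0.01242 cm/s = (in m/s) 0.0001242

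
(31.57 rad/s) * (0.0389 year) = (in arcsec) 7.988e+12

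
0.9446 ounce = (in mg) 2.678e+04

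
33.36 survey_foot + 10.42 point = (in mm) 1.017e+04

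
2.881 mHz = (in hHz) 2.881e-05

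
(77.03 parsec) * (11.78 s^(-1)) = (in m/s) 2.8e+19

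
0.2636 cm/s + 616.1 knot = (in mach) 0.9308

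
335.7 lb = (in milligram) 1.523e+08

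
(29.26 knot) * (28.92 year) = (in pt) 3.891e+13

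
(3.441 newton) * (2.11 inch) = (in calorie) 0.04408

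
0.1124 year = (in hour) 984.6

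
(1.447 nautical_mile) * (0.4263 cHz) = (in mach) 0.03355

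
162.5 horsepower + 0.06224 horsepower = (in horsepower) 162.6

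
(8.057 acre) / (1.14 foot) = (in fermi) 9.384e+19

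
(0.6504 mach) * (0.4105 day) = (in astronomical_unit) 5.25e-05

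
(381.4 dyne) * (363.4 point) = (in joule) 0.000489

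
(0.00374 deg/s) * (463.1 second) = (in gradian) 1.924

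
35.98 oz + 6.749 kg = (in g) 7769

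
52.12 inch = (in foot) 4.343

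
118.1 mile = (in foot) 6.236e+05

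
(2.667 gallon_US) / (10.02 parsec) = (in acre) 8.069e-24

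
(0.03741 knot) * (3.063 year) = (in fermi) 1.859e+21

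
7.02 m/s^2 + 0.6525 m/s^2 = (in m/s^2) 7.672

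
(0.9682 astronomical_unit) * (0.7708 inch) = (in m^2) 2.836e+09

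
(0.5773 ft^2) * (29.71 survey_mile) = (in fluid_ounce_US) 8.671e+07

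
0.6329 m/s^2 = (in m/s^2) 0.6329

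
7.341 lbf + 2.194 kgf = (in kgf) 5.524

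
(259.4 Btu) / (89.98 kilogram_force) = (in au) 2.073e-09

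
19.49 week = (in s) 1.179e+07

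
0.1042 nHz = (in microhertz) 0.0001042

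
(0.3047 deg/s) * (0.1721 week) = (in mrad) 5.535e+05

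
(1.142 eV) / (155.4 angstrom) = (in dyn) 1.177e-06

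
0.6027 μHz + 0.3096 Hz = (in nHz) 3.096e+08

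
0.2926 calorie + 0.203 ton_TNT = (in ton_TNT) 0.203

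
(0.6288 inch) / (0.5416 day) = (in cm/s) 3.413e-05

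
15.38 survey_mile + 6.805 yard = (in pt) 7.018e+07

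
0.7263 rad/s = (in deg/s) 41.61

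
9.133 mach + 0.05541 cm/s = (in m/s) 3110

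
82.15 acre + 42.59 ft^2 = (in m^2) 3.325e+05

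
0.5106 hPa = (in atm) 0.0005039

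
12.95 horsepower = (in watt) 9657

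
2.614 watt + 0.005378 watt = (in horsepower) 0.003513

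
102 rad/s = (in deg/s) 5844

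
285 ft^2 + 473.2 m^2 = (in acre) 0.1235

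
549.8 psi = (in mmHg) 2.843e+04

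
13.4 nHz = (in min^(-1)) 8.04e-07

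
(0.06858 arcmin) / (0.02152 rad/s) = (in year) 2.94e-11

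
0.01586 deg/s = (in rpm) 0.002643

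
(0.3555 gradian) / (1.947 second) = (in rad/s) 0.002868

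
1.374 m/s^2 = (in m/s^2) 1.374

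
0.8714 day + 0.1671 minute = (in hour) 20.92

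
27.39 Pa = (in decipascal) 273.9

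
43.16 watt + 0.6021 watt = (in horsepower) 0.05869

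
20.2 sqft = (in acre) 0.0004637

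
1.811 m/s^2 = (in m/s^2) 1.811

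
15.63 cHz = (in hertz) 0.1563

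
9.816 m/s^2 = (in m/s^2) 9.816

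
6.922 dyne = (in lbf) 1.556e-05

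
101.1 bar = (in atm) 99.78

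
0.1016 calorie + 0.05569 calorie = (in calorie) 0.1573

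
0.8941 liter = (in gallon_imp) 0.1967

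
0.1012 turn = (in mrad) 635.9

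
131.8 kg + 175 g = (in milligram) 1.32e+08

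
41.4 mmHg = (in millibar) 55.2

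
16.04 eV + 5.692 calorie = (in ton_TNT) 5.692e-09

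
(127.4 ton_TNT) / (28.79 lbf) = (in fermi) 4.162e+24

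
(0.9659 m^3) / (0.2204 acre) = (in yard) 0.001184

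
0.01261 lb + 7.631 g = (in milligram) 1.335e+04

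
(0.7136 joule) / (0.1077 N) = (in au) 4.429e-11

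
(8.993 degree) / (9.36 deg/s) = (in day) 1.112e-05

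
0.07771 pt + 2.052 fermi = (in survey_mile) 1.703e-08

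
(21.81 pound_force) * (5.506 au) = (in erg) 7.991e+20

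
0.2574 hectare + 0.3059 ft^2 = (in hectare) 0.2574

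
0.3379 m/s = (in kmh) 1.216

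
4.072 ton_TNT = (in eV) 1.063e+29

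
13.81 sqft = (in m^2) 1.283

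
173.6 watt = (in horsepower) 0.2328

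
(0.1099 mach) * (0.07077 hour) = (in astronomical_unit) 6.373e-08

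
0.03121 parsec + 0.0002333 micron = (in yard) 1.053e+15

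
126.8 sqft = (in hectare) 0.001178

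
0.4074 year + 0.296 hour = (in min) 2.141e+05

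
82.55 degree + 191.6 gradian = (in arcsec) 9.18e+05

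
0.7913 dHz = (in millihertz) 79.13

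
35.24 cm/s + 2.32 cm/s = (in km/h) 1.352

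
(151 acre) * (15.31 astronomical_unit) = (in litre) 1.4e+21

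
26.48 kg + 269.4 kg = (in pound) 652.3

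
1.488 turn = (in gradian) 595.2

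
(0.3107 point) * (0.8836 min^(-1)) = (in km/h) 5.811e-06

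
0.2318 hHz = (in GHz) 2.318e-08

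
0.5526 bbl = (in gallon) 23.21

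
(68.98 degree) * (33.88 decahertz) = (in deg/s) 2.337e+04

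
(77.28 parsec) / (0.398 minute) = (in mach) 2.933e+14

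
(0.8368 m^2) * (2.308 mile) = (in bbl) 1.955e+04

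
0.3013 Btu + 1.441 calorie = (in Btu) 0.307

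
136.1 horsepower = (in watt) 1.015e+05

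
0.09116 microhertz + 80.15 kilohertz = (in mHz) 8.015e+07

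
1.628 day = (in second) 1.407e+05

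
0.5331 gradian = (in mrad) 8.374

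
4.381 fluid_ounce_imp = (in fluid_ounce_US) 4.209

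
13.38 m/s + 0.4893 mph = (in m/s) 13.6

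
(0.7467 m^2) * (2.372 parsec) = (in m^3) 5.465e+16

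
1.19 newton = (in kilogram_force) 0.1213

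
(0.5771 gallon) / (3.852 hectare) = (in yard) 6.202e-08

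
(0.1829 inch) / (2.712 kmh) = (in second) 0.006167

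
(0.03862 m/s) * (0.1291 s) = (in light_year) 5.27e-19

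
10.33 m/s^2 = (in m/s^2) 10.33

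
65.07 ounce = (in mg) 1.845e+06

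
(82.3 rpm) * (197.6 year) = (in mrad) 5.371e+13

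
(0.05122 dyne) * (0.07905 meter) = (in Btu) 3.838e-11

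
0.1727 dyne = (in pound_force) 3.882e-07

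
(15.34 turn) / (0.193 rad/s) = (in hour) 0.1387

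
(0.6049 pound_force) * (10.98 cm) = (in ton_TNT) 7.061e-11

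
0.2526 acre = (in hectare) 0.1022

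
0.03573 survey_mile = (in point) 1.63e+05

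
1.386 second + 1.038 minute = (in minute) 1.061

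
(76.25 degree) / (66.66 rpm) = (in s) 0.1906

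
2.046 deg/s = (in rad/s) 0.03571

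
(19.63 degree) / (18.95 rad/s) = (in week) 2.989e-08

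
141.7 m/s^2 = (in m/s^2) 141.7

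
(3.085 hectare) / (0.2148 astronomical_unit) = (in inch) 3.78e-05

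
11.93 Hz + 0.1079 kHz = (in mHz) 1.198e+05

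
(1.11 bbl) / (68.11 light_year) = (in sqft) 2.948e-18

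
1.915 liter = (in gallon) 0.5059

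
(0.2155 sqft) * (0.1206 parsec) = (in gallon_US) 1.968e+16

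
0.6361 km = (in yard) 695.6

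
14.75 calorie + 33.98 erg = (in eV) 3.852e+20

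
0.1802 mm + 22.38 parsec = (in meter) 6.906e+17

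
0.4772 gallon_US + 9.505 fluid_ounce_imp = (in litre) 2.076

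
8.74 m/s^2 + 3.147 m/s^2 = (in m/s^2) 11.89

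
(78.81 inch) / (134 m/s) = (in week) 2.47e-08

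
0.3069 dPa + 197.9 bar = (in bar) 197.9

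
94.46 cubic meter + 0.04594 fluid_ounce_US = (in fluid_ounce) 3.194e+06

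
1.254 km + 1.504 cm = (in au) 8.383e-09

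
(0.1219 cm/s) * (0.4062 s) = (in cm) 0.04952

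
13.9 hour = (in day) 0.5792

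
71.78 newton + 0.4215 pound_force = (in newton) 73.65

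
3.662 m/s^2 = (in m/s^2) 3.662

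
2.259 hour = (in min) 135.5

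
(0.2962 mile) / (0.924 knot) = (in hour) 0.2786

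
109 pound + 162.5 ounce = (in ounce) 1906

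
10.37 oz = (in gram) 294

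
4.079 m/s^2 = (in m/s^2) 4.079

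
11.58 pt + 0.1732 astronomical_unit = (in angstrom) 2.591e+20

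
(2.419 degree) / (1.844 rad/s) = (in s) 0.0229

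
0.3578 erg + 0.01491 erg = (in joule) 3.727e-08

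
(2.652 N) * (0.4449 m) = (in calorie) 0.282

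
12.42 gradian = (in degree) 11.18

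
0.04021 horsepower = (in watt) 29.98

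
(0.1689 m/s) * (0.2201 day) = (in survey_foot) 1.054e+04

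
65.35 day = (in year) 0.179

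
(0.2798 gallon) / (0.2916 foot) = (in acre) 2.945e-06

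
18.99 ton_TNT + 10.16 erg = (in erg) 7.945e+17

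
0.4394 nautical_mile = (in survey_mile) 0.5057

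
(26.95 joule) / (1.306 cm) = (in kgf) 210.4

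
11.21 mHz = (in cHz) 1.121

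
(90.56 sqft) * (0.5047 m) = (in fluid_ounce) 1.436e+05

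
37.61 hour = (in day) 1.567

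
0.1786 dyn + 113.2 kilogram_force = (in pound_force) 249.6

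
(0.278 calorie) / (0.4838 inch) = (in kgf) 9.652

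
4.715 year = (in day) 1721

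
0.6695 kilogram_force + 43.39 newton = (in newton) 49.96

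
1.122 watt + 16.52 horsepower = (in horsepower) 16.52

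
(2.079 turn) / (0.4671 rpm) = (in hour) 0.07418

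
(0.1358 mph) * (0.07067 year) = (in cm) 1.353e+07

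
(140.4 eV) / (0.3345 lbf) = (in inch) 5.952e-16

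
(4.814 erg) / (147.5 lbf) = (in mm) 7.337e-07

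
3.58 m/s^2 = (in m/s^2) 3.58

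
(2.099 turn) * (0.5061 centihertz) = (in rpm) 0.6374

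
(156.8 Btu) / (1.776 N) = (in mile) 57.88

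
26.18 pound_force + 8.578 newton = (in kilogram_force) 12.75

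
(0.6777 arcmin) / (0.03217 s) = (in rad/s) 0.006128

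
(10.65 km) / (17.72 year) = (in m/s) 1.906e-05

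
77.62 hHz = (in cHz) 7.762e+05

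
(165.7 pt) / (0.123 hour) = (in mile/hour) 0.0002953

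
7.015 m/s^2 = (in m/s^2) 7.015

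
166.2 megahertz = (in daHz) 1.662e+07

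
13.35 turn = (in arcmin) 2.884e+05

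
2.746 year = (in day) 1002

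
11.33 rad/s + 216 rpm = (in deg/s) 1945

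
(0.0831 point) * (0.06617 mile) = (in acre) 7.714e-07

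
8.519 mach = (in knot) 5639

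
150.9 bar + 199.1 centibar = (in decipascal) 1.529e+08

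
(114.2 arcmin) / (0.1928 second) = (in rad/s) 0.1723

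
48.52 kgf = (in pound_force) 107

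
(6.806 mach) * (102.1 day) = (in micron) 2.044e+16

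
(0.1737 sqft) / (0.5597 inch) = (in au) 7.588e-12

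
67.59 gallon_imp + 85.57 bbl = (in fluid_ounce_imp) 4.896e+05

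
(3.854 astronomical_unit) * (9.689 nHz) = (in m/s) 5586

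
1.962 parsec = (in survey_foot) 1.986e+17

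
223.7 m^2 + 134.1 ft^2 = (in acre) 0.05836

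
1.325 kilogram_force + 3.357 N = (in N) 16.35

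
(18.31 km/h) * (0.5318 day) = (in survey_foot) 7.667e+05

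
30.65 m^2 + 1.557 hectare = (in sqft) 1.679e+05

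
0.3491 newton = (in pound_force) 0.07848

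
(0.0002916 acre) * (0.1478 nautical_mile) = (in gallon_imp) 7.105e+04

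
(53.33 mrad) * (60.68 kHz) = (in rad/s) 3236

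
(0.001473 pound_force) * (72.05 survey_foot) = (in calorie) 0.03439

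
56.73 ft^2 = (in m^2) 5.27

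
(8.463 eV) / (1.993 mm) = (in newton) 6.803e-16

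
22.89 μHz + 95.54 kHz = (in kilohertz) 95.54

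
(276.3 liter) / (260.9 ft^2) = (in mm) 11.4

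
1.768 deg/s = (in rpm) 0.2947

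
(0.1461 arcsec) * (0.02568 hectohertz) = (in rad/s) 1.819e-06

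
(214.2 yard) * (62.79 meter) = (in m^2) 1.23e+04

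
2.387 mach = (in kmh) 2926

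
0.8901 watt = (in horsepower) 0.001194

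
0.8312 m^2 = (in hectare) 8.312e-05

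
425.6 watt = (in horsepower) 0.5707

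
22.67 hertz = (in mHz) 2.267e+04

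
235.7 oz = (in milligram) 6.682e+06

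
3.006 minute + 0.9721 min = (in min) 3.978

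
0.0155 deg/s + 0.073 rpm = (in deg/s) 0.4535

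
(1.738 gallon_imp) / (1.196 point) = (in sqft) 201.6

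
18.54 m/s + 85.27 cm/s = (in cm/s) 1939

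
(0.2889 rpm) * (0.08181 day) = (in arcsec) 4.411e+07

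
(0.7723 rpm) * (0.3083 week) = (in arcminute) 5.184e+07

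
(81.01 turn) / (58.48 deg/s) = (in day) 0.005772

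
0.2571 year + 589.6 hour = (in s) 1.023e+07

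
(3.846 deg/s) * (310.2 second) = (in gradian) 1326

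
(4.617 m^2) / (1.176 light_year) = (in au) 2.774e-27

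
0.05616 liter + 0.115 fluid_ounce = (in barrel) 0.0003746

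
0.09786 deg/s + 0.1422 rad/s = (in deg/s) 8.245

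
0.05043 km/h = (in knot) 0.02723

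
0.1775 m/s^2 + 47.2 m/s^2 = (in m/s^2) 47.38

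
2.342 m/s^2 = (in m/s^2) 2.342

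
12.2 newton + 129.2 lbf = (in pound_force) 131.9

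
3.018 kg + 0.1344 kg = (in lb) 6.95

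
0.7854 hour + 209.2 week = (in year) 4.012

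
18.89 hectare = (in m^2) 1.889e+05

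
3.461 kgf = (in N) 33.94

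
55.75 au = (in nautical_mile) 4.503e+09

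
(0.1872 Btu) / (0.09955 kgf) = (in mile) 0.1257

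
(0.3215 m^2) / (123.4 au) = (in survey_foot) 5.714e-14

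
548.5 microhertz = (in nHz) 5.485e+05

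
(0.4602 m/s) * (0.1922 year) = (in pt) 7.907e+09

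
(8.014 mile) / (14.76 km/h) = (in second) 3146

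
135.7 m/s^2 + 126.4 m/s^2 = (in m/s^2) 262.1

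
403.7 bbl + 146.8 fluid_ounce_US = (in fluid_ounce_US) 2.17e+06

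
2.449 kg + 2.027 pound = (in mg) 3.368e+06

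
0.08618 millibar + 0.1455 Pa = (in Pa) 8.764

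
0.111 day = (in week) 0.01586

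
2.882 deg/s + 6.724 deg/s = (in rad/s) 0.1677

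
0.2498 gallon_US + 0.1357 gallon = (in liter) 1.459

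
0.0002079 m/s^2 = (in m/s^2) 0.0002079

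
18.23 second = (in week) 3.014e-05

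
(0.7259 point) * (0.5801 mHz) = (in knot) 2.888e-07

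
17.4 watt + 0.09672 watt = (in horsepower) 0.02346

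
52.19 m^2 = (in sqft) 561.8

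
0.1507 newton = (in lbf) 0.03388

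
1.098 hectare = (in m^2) 1.098e+04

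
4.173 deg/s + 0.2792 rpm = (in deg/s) 5.848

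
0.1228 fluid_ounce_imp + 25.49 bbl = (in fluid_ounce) 1.37e+05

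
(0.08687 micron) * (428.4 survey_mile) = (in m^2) 0.05989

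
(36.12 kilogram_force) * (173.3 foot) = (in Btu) 17.73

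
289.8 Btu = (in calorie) 7.308e+04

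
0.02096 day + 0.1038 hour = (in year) 6.927e-05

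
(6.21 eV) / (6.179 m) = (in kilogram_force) 1.642e-20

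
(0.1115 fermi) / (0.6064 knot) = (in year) 1.133e-23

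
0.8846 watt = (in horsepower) 0.001186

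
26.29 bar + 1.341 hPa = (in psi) 381.3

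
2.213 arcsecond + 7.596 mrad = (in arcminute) 26.15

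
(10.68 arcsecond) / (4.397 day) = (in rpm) 1.302e-09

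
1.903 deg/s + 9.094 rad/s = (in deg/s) 523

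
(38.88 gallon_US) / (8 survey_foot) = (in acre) 1.491e-05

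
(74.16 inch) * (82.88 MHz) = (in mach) 4.585e+05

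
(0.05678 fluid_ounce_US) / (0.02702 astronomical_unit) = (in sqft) 4.472e-15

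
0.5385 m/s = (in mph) 1.205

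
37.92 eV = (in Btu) 5.758e-21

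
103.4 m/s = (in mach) 0.3037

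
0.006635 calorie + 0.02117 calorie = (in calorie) 0.02781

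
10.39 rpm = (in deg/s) 62.34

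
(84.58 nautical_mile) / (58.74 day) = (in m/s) 0.03086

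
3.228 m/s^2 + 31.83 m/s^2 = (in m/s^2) 35.06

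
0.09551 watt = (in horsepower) 0.0001281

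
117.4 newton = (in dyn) 1.174e+07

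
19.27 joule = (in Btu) 0.01826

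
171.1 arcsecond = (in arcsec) 171.1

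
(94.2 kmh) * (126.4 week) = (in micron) 2e+15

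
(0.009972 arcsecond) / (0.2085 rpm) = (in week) 3.661e-12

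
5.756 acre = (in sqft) 2.507e+05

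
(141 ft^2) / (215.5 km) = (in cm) 0.006079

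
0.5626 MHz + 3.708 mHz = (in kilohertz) 562.6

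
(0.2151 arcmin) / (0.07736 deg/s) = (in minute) 0.0007724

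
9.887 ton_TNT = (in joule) 4.137e+10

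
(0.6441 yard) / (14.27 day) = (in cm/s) 4.777e-05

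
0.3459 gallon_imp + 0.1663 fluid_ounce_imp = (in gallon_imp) 0.3469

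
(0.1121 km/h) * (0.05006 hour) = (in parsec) 1.819e-16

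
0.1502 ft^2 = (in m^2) 0.01395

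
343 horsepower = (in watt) 2.558e+05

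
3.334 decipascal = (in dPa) 3.334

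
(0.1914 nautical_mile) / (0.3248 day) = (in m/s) 0.01263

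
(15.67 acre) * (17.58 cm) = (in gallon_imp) 2.452e+06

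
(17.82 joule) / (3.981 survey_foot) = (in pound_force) 3.302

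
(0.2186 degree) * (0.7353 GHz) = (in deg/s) 1.607e+08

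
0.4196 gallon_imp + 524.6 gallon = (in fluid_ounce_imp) 6.996e+04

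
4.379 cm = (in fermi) 4.379e+13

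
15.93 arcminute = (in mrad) 4.634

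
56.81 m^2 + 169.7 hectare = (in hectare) 169.7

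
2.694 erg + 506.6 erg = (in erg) 509.3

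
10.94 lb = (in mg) 4.962e+06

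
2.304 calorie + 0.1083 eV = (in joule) 9.64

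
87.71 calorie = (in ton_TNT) 8.771e-08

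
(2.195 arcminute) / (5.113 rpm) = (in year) 3.781e-11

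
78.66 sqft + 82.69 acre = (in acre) 82.69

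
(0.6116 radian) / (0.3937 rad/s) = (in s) 1.553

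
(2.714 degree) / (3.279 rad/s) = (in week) 2.389e-08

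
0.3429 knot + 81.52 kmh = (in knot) 44.36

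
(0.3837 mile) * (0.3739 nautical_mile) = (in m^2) 4.276e+05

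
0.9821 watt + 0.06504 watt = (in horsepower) 0.001404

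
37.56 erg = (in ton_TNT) 8.977e-16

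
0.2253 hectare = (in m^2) 2253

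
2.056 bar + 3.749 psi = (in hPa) 2314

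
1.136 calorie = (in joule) 4.753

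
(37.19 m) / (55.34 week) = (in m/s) 1.111e-06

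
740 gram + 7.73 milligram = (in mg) 7.4e+05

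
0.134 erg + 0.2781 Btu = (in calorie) 70.13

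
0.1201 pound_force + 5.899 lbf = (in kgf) 2.73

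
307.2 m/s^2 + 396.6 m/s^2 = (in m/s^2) 703.8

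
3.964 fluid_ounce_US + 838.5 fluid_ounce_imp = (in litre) 23.94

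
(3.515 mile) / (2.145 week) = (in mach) 1.281e-05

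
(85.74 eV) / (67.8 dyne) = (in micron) 2.026e-08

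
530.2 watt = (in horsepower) 0.711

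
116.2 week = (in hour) 1.952e+04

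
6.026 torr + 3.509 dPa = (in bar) 0.008038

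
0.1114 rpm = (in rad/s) 0.01167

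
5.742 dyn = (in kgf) 5.855e-06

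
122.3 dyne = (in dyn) 122.3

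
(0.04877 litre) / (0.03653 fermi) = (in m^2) 1.335e+12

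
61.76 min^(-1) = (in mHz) 1029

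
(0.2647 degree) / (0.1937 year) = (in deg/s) 4.333e-08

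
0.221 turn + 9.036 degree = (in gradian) 98.44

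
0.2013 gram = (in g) 0.2013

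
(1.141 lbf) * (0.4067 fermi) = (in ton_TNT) 4.933e-25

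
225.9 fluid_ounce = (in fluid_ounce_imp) 235.1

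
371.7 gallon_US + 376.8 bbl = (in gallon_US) 1.62e+04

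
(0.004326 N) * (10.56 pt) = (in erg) 161.2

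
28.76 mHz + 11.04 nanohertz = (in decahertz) 0.002876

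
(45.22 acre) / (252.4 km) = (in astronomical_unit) 4.847e-12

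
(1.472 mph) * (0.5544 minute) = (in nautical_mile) 0.01182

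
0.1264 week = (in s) 7.645e+04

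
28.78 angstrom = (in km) 2.878e-12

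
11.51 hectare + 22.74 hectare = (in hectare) 34.25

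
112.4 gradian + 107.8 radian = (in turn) 17.44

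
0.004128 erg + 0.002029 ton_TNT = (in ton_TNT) 0.002029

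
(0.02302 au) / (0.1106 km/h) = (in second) 1.121e+11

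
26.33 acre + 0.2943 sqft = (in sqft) 1.147e+06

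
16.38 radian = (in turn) 2.607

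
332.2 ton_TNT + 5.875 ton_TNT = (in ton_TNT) 338.1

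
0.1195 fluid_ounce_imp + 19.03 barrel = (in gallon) 799.3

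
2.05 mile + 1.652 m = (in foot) 1.083e+04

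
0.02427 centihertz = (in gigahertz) 2.427e-13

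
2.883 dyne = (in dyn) 2.883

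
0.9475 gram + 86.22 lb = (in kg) 39.11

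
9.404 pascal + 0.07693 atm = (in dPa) 7.804e+04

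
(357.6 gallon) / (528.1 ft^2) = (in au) 1.844e-13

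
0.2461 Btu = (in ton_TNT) 6.206e-08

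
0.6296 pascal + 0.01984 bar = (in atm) 0.01959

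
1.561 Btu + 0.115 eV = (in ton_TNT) 3.936e-07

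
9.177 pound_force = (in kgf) 4.163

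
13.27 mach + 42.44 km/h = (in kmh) 1.631e+04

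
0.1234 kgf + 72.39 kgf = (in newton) 711.1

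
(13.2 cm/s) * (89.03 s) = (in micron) 1.175e+07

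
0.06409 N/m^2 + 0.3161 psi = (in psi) 0.3161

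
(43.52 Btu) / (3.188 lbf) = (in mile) 2.012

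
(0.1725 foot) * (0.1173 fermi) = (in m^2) 6.167e-18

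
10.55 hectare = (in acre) 26.07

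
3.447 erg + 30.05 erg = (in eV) 2.091e+13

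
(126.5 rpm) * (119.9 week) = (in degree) 5.504e+10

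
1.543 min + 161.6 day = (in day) 161.6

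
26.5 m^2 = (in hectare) 0.00265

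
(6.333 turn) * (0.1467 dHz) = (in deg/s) 33.45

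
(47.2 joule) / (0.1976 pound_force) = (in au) 3.59e-10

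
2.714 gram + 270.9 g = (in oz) 9.651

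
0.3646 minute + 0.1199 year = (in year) 0.1199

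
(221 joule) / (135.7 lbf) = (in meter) 0.3661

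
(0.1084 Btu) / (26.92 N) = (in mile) 0.00264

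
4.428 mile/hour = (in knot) 3.848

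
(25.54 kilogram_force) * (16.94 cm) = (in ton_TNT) 1.014e-08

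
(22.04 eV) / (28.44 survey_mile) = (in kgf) 7.867e-24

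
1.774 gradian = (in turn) 0.004435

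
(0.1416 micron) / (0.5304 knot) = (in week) 8.58e-13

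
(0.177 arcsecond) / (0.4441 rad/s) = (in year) 6.127e-14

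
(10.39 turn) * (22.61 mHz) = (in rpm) 14.1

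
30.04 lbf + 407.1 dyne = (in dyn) 1.336e+07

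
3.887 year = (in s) 1.226e+08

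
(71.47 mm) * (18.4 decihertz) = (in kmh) 0.4734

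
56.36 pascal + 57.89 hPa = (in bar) 0.05845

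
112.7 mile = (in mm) 1.814e+08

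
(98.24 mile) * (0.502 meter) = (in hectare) 7.937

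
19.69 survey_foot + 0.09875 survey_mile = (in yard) 180.4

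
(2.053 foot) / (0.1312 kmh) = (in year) 5.445e-07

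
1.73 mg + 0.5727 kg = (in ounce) 20.2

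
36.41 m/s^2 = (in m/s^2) 36.41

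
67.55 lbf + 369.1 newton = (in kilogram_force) 68.28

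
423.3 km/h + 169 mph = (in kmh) 695.3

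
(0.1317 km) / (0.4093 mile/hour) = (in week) 0.00119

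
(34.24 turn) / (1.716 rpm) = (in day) 0.01386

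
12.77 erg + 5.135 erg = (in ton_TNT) 4.279e-16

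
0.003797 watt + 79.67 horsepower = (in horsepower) 79.67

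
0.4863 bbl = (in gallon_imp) 17.01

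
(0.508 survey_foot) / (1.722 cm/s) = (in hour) 0.002498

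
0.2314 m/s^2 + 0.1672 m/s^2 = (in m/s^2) 0.3986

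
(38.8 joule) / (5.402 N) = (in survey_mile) 0.004463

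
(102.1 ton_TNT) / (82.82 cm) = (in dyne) 5.158e+16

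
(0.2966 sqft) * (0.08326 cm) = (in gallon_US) 0.006061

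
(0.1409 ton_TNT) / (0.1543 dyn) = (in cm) 3.821e+16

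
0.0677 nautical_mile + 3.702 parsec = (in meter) 1.142e+17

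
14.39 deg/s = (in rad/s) 0.2512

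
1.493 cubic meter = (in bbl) 9.391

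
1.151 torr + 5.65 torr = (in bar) 0.009067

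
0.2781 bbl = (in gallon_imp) 9.726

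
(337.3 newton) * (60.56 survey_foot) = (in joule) 6226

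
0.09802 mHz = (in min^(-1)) 0.005881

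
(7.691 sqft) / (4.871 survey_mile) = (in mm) 0.09115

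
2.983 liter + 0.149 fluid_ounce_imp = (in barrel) 0.01879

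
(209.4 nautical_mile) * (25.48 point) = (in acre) 0.8614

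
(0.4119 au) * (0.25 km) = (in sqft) 1.658e+14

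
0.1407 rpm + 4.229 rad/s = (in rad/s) 4.244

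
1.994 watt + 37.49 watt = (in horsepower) 0.05295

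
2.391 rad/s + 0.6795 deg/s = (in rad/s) 2.403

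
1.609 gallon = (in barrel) 0.03831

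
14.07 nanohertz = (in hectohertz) 1.407e-10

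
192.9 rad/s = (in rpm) 1842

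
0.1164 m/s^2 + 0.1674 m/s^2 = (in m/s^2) 0.2838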